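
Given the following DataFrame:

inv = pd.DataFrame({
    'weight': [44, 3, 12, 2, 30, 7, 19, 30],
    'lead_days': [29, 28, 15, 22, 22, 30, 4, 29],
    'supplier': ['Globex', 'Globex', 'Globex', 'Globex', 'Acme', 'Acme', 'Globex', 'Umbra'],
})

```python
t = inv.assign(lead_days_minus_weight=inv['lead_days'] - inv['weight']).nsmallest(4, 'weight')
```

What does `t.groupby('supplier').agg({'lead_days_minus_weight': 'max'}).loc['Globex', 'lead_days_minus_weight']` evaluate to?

25

add column lead_days_minus_weight = inv['lead_days'] - inv['weight']:
   weight  lead_days supplier  lead_days_minus_weight
0      44         29   Globex                     -15
1       3         28   Globex                      25
2      12         15   Globex                       3
3       2         22   Globex                      20
4      30         22     Acme                      -8
5       7         30     Acme                      23
6      19          4   Globex                     -15
7      30         29    Umbra                      -1
take 4 rows with smallest weight:
   weight  lead_days supplier  lead_days_minus_weight
3       2         22   Globex                      20
1       3         28   Globex                      25
5       7         30     Acme                      23
2      12         15   Globex                       3
group by supplier, max of lead_days_minus_weight:
          lead_days_minus_weight
supplier                        
Acme                          23
Globex                        25
Reading off the value at row 'Globex', column 'lead_days_minus_weight', we get 25.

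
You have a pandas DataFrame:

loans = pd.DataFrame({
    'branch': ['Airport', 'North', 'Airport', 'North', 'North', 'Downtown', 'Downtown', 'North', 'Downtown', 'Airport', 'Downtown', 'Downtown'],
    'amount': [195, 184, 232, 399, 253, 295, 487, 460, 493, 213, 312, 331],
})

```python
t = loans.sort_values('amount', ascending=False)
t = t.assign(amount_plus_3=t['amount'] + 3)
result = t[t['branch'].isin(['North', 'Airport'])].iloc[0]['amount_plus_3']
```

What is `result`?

463

sort by amount descending:
      branch  amount
8   Downtown     493
6   Downtown     487
7      North     460
3      North     399
11  Downtown     331
10  Downtown     312
5   Downtown     295
4      North     253
2    Airport     232
9    Airport     213
0    Airport     195
1      North     184
add column amount_plus_3 = t['amount'] + 3:
      branch  amount  amount_plus_3
8   Downtown     493            496
6   Downtown     487            490
7      North     460            463
3      North     399            402
11  Downtown     331            334
10  Downtown     312            315
5   Downtown     295            298
4      North     253            256
2    Airport     232            235
9    Airport     213            216
0    Airport     195            198
1      North     184            187
filter rows where branch in ['North', 'Airport']:
    branch  amount  amount_plus_3
7    North     460            463
3    North     399            402
4    North     253            256
2  Airport     232            235
9  Airport     213            216
0  Airport     195            198
1    North     184            187
Then the value at position 0, column 'amount_plus_3': 463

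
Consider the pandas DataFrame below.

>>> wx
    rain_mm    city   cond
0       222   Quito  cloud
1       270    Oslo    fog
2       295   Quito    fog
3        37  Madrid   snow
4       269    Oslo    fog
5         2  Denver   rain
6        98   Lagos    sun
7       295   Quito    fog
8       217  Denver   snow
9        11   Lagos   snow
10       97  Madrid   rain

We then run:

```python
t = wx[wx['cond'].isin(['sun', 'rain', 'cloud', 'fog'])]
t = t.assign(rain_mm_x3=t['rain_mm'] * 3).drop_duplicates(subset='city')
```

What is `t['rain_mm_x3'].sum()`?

2067

filter rows where cond in ['sun', 'rain', 'cloud', 'fog']:
    rain_mm    city   cond
0       222   Quito  cloud
1       270    Oslo    fog
2       295   Quito    fog
4       269    Oslo    fog
5         2  Denver   rain
6        98   Lagos    sun
7       295   Quito    fog
10       97  Madrid   rain
add column rain_mm_x3 = t['rain_mm'] * 3:
    rain_mm    city   cond  rain_mm_x3
0       222   Quito  cloud         666
1       270    Oslo    fog         810
2       295   Quito    fog         885
4       269    Oslo    fog         807
5         2  Denver   rain           6
6        98   Lagos    sun         294
7       295   Quito    fog         885
10       97  Madrid   rain         291
drop duplicate city (keep=first):
    rain_mm    city   cond  rain_mm_x3
0       222   Quito  cloud         666
1       270    Oslo    fog         810
5         2  Denver   rain           6
6        98   Lagos    sun         294
10       97  Madrid   rain         291
Taking the sum of column 'rain_mm_x3' gives 2067.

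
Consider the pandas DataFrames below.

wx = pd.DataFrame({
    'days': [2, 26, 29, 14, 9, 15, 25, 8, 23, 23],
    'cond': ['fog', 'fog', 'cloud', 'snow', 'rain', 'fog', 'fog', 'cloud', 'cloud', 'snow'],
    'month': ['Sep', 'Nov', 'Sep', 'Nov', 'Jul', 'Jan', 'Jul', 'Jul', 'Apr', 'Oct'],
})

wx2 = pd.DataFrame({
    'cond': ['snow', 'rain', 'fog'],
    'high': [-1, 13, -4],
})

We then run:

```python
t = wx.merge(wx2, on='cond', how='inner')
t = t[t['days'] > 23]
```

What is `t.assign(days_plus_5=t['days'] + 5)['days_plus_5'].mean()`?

30.5

merge on 'cond' (how='inner') → 7 rows:
   days  cond month  high
0     2   fog   Sep    -4
1    26   fog   Nov    -4
2    14  snow   Nov    -1
3     9  rain   Jul    13
4    15   fog   Jan    -4
5    25   fog   Jul    -4
6    23  snow   Oct    -1
filter rows where days > 23:
   days cond month  high
1    26  fog   Nov    -4
5    25  fog   Jul    -4
add column days_plus_5 = t['days'] + 5:
   days cond month  high  days_plus_5
1    26  fog   Nov    -4           31
5    25  fog   Jul    -4           30
Reading off the mean of column 'days_plus_5', we get 30.5.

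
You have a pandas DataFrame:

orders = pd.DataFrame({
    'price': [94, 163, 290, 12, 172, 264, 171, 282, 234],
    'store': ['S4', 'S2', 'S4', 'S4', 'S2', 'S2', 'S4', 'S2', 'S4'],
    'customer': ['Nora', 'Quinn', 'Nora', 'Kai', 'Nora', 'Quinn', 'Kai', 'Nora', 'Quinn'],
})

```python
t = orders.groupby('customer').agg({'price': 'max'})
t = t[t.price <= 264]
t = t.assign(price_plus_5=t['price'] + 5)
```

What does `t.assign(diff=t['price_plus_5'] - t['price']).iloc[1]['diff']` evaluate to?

5

group by customer, max of price:
          price
customer       
Kai         171
Nora        290
Quinn       264
filter rows where price <= 264:
          price
customer       
Kai         171
Quinn       264
add column price_plus_5 = t['price'] + 5:
          price  price_plus_5
customer                     
Kai         171           176
Quinn       264           269
add column diff = t['price_plus_5'] - t['price']:
          price  price_plus_5  diff
customer                           
Kai         171           176     5
Quinn       264           269     5
Then the value at position 1, column 'diff': 5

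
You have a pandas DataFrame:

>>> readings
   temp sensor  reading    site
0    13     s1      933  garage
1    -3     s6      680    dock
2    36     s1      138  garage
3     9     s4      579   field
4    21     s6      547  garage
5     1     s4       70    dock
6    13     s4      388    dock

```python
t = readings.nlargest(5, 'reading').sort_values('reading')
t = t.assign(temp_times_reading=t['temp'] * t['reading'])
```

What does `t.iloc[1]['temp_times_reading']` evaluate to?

11487

take 5 rows with largest reading:
   temp sensor  reading    site
0    13     s1      933  garage
1    -3     s6      680    dock
3     9     s4      579   field
4    21     s6      547  garage
6    13     s4      388    dock
sort by reading:
   temp sensor  reading    site
6    13     s4      388    dock
4    21     s6      547  garage
3     9     s4      579   field
1    -3     s6      680    dock
0    13     s1      933  garage
add column temp_times_reading = t['temp'] * t['reading']:
   temp sensor  reading    site  temp_times_reading
6    13     s4      388    dock                5044
4    21     s6      547  garage               11487
3     9     s4      579   field                5211
1    -3     s6      680    dock               -2040
0    13     s1      933  garage               12129
Then the value at position 1, column 'temp_times_reading': 11487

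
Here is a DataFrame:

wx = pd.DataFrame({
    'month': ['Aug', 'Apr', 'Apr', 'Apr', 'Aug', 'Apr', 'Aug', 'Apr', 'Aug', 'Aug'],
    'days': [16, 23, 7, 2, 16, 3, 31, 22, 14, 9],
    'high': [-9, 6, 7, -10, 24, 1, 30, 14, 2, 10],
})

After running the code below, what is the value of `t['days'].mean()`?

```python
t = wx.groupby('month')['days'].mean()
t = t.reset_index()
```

group by month, mean of days:
month
Apr    11.4
Aug    17.2
Name: days, dtype: float64
reset_index():
  month  days
0   Apr  11.4
1   Aug  17.2

14.3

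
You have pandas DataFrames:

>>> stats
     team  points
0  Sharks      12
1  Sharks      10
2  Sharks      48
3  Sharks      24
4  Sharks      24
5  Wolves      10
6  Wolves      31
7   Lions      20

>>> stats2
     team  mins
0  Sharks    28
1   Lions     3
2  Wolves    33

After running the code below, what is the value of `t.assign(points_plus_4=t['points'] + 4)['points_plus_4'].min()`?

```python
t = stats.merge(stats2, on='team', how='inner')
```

merge on 'team' (how='inner') → 8 rows:
     team  points  mins
0  Sharks      12    28
1  Sharks      10    28
2  Sharks      48    28
3  Sharks      24    28
4  Sharks      24    28
5  Wolves      10    33
6  Wolves      31    33
7   Lions      20     3
add column points_plus_4 = t['points'] + 4:
     team  points  mins  points_plus_4
0  Sharks      12    28             16
1  Sharks      10    28             14
2  Sharks      48    28             52
3  Sharks      24    28             28
4  Sharks      24    28             28
5  Wolves      10    33             14
6  Wolves      31    33             35
7   Lions      20     3             24
So min() = 14.

14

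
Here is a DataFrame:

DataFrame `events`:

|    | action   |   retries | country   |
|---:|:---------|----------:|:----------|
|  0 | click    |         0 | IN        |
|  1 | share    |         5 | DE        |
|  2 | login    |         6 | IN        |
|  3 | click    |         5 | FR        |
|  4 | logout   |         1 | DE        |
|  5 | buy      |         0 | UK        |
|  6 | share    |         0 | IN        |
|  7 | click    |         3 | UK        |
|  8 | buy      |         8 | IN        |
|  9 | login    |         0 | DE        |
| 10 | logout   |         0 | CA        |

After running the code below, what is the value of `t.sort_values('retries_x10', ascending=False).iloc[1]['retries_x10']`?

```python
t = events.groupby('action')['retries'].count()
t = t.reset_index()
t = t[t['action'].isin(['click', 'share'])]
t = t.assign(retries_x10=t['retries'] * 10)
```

20

group by action, count of retries:
action
buy       2
click     3
login     2
logout    2
share     2
Name: retries, dtype: int64
reset_index():
   action  retries
0     buy        2
1   click        3
2   login        2
3  logout        2
4   share        2
filter rows where action in ['click', 'share']:
  action  retries
1  click        3
4  share        2
add column retries_x10 = t['retries'] * 10:
  action  retries  retries_x10
1  click        3           30
4  share        2           20
sort by retries_x10 descending:
  action  retries  retries_x10
1  click        3           30
4  share        2           20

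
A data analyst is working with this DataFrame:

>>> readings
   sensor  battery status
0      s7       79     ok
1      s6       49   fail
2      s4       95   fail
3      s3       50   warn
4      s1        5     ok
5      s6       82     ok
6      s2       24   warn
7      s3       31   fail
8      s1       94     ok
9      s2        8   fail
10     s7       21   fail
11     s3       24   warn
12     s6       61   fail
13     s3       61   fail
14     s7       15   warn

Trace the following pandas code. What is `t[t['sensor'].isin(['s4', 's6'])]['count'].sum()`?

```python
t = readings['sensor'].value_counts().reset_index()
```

4

value_counts of sensor:
sensor
s3    4
s7    3
s6    3
s1    2
s2    2
s4    1
Name: count, dtype: int64
reset_index():
  sensor  count
0     s3      4
1     s7      3
2     s6      3
3     s1      2
4     s2      2
5     s4      1
filter rows where sensor in ['s4', 's6']:
  sensor  count
2     s6      3
5     s4      1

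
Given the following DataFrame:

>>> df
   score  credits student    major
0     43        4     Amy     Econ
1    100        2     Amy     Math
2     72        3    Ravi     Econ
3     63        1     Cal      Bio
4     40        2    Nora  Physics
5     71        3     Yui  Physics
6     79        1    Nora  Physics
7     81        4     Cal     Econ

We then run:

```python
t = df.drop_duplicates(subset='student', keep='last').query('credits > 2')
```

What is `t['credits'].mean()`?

drop duplicate student (keep=last):
   score  credits student    major
1    100        2     Amy     Math
2     72        3    Ravi     Econ
5     71        3     Yui  Physics
6     79        1    Nora  Physics
7     81        4     Cal     Econ
filter rows where credits > 2:
   score  credits student    major
2     72        3    Ravi     Econ
5     71        3     Yui  Physics
7     81        4     Cal     Econ
So mean() = 3.33333333333.

3.33333333333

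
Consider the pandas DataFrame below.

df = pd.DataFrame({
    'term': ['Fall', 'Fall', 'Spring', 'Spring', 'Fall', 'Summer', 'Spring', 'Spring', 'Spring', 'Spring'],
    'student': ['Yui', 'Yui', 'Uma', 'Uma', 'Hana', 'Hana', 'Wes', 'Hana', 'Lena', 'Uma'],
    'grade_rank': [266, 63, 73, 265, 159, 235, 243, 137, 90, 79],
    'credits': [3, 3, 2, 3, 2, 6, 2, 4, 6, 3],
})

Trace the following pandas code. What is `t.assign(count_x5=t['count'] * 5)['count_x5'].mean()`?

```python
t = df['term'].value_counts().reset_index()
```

value_counts of term:
term
Spring    6
Fall      3
Summer    1
Name: count, dtype: int64
reset_index():
     term  count
0  Spring      6
1    Fall      3
2  Summer      1
add column count_x5 = t['count'] * 5:
     term  count  count_x5
0  Spring      6        30
1    Fall      3        15
2  Summer      1         5
Then the mean of column 'count_x5': 16.6666666667

16.6666666667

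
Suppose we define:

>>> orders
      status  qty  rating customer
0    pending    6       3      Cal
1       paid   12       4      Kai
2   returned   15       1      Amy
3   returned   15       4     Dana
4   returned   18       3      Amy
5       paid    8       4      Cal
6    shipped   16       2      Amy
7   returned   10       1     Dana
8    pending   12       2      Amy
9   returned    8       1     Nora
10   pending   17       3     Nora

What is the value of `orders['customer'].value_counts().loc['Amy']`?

4

value_counts of customer:
customer
Amy     4
Cal     2
Dana    2
Nora    2
Kai     1
Name: count, dtype: int64
Taking the value at index 'Amy' gives 4.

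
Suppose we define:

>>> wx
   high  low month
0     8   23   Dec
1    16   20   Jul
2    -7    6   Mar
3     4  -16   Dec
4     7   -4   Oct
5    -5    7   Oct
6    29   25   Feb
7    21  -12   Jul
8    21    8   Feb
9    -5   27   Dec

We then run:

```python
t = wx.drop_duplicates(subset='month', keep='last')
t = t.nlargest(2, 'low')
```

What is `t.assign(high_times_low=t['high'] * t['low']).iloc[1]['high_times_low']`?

drop duplicate month (keep=last):
   high  low month
2    -7    6   Mar
5    -5    7   Oct
7    21  -12   Jul
8    21    8   Feb
9    -5   27   Dec
take 2 rows with largest low:
   high  low month
9    -5   27   Dec
8    21    8   Feb
add column high_times_low = t['high'] * t['low']:
   high  low month  high_times_low
9    -5   27   Dec            -135
8    21    8   Feb             168
So iloc[1]['high_times_low'] = 168.

168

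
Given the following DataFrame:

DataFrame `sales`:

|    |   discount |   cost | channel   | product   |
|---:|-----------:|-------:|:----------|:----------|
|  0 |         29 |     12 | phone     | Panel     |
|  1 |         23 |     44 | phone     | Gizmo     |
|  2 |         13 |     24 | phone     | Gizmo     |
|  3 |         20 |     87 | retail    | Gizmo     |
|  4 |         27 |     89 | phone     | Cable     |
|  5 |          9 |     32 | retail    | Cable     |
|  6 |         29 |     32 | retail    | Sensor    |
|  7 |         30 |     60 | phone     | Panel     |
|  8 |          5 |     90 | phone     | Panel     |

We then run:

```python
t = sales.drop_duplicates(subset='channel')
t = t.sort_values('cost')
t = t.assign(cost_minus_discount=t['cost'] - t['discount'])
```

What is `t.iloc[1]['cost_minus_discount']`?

67

drop duplicate channel (keep=first):
   discount  cost channel product
0        29    12   phone   Panel
3        20    87  retail   Gizmo
sort by cost:
   discount  cost channel product
0        29    12   phone   Panel
3        20    87  retail   Gizmo
add column cost_minus_discount = t['cost'] - t['discount']:
   discount  cost channel product  cost_minus_discount
0        29    12   phone   Panel                  -17
3        20    87  retail   Gizmo                   67
Taking the value at position 1, column 'cost_minus_discount' gives 67.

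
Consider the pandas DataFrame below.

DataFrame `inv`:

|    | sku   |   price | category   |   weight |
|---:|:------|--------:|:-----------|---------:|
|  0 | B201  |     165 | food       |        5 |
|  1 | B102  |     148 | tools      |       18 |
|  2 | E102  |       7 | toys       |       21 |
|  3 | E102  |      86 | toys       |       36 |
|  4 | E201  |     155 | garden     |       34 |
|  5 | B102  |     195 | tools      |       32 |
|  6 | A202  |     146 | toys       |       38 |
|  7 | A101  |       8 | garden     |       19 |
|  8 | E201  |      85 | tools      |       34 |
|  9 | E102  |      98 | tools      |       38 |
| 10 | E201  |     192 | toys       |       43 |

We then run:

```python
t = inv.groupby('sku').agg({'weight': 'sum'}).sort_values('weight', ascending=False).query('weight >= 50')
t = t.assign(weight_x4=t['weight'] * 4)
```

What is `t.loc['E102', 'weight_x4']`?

380

group by sku, sum of weight:
      weight
sku         
A101      19
A202      38
B102      50
B201       5
E102      95
E201     111
sort by weight descending:
      weight
sku         
E201     111
E102      95
B102      50
A202      38
A101      19
B201       5
filter rows where weight >= 50:
      weight
sku         
E201     111
E102      95
B102      50
add column weight_x4 = t['weight'] * 4:
      weight  weight_x4
sku                    
E201     111        444
E102      95        380
B102      50        200
So loc['E102', 'weight_x4'] = 380.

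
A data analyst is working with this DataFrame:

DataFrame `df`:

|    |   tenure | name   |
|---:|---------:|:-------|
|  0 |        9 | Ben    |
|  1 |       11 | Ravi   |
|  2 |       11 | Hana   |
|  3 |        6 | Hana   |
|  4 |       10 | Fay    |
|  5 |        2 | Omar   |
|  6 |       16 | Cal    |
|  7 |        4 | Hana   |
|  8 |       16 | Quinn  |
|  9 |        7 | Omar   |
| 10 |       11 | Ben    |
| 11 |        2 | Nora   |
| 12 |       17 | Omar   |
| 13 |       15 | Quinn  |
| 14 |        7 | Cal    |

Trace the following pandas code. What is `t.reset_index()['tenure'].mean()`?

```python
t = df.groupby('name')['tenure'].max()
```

11.75

group by name, max of tenure:
name
Ben      11
Cal      16
Fay      10
Hana     11
Nora      2
Omar     17
Quinn    16
Ravi     11
Name: tenure, dtype: int64
reset_index():
    name  tenure
0    Ben      11
1    Cal      16
2    Fay      10
3   Hana      11
4   Nora       2
5   Omar      17
6  Quinn      16
7   Ravi      11
Finally, mean of column 'tenure' = 11.75.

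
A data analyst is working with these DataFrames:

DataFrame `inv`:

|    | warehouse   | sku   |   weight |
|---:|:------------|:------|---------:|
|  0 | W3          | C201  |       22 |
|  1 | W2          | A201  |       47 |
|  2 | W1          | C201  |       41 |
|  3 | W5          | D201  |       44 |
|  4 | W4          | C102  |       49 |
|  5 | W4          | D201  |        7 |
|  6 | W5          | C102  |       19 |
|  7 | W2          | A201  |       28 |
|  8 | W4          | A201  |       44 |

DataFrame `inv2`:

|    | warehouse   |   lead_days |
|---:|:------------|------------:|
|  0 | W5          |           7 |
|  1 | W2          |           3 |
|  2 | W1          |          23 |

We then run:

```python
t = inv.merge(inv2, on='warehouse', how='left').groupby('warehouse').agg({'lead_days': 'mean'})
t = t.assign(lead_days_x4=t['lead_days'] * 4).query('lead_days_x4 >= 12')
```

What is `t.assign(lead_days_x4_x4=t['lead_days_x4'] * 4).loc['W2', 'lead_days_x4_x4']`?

48.0

merge on 'warehouse' (how='left') → 9 rows:
  warehouse   sku  weight  lead_days
0        W3  C201      22        NaN
1        W2  A201      47        3.0
2        W1  C201      41       23.0
3        W5  D201      44        7.0
4        W4  C102      49        NaN
5        W4  D201       7        NaN
6        W5  C102      19        7.0
7        W2  A201      28        3.0
8        W4  A201      44        NaN
group by warehouse, mean of lead_days:
           lead_days
warehouse           
W1              23.0
W2               3.0
W3               NaN
W4               NaN
W5               7.0
add column lead_days_x4 = t['lead_days'] * 4:
           lead_days  lead_days_x4
warehouse                         
W1              23.0          92.0
W2               3.0          12.0
W3               NaN           NaN
W4               NaN           NaN
W5               7.0          28.0
filter rows where lead_days_x4 >= 12:
           lead_days  lead_days_x4
warehouse                         
W1              23.0          92.0
W2               3.0          12.0
W5               7.0          28.0
add column lead_days_x4_x4 = t['lead_days_x4'] * 4:
           lead_days  lead_days_x4  lead_days_x4_x4
warehouse                                          
W1              23.0          92.0            368.0
W2               3.0          12.0             48.0
W5               7.0          28.0            112.0
Taking the value at row 'W2', column 'lead_days_x4_x4' gives 48.0.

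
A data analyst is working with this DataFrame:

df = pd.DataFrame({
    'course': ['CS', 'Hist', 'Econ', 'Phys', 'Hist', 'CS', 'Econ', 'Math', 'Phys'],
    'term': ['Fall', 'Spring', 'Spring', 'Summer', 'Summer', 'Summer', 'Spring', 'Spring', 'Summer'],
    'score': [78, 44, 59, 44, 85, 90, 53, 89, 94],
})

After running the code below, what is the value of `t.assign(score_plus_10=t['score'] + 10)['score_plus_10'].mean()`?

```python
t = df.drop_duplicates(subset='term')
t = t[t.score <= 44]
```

drop duplicate term (keep=first):
  course    term  score
0     CS    Fall     78
1   Hist  Spring     44
3   Phys  Summer     44
filter rows where score <= 44:
  course    term  score
1   Hist  Spring     44
3   Phys  Summer     44
add column score_plus_10 = t['score'] + 10:
  course    term  score  score_plus_10
1   Hist  Spring     44             54
3   Phys  Summer     44             54

54.0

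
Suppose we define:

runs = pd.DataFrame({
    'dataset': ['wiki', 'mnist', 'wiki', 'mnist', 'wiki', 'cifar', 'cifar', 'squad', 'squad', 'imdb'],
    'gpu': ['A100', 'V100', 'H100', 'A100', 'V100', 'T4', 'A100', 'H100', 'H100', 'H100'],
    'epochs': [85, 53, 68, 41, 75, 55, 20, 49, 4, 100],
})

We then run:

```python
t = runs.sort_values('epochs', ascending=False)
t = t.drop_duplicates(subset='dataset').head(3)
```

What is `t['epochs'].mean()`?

sort by epochs descending:
  dataset   gpu  epochs
9    imdb  H100     100
0    wiki  A100      85
4    wiki  V100      75
2    wiki  H100      68
5   cifar    T4      55
1   mnist  V100      53
7   squad  H100      49
3   mnist  A100      41
6   cifar  A100      20
8   squad  H100       4
drop duplicate dataset (keep=first):
  dataset   gpu  epochs
9    imdb  H100     100
0    wiki  A100      85
5   cifar    T4      55
1   mnist  V100      53
7   squad  H100      49
take first 3 rows:
  dataset   gpu  epochs
9    imdb  H100     100
0    wiki  A100      85
5   cifar    T4      55

80.0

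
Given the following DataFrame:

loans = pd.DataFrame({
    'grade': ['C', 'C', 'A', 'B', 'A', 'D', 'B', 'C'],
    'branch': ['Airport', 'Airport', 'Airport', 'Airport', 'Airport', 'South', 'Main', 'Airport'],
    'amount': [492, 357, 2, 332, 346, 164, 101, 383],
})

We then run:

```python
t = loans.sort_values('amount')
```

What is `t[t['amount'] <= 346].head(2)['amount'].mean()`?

51.5

sort by amount:
  grade   branch  amount
2     A  Airport       2
6     B     Main     101
5     D    South     164
3     B  Airport     332
4     A  Airport     346
1     C  Airport     357
7     C  Airport     383
0     C  Airport     492
filter rows where amount <= 346:
  grade   branch  amount
2     A  Airport       2
6     B     Main     101
5     D    South     164
3     B  Airport     332
4     A  Airport     346
take first 2 rows:
  grade   branch  amount
2     A  Airport       2
6     B     Main     101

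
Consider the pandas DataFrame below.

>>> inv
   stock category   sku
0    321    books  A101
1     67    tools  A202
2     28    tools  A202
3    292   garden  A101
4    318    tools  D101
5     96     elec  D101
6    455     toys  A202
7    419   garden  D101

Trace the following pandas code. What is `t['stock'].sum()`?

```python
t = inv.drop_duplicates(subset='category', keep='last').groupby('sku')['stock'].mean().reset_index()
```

1053.66666667

drop duplicate category (keep=last):
   stock category   sku
0    321    books  A101
4    318    tools  D101
5     96     elec  D101
6    455     toys  A202
7    419   garden  D101
group by sku, mean of stock:
sku
A101    321.000000
A202    455.000000
D101    277.666667
Name: stock, dtype: float64
reset_index():
    sku       stock
0  A101  321.000000
1  A202  455.000000
2  D101  277.666667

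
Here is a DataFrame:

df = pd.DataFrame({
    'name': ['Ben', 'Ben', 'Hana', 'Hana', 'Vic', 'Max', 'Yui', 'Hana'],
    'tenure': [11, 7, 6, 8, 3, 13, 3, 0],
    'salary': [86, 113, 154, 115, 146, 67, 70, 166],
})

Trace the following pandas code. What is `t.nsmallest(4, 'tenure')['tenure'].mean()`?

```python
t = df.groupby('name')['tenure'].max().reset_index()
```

group by name, max of tenure:
name
Ben     11
Hana     8
Max     13
Vic      3
Yui      3
Name: tenure, dtype: int64
reset_index():
   name  tenure
0   Ben      11
1  Hana       8
2   Max      13
3   Vic       3
4   Yui       3
take 4 rows with smallest tenure:
   name  tenure
3   Vic       3
4   Yui       3
1  Hana       8
0   Ben      11
Finally, mean of column 'tenure' = 6.25.

6.25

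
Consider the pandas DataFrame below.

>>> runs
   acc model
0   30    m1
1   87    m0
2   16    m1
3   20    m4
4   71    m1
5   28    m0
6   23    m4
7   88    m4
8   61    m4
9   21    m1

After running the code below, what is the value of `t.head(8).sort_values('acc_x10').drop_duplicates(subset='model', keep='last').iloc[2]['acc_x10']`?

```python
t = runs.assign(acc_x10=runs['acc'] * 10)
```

880

add column acc_x10 = runs['acc'] * 10:
   acc model  acc_x10
0   30    m1      300
1   87    m0      870
2   16    m1      160
3   20    m4      200
4   71    m1      710
5   28    m0      280
6   23    m4      230
7   88    m4      880
8   61    m4      610
9   21    m1      210
take first 8 rows:
   acc model  acc_x10
0   30    m1      300
1   87    m0      870
2   16    m1      160
3   20    m4      200
4   71    m1      710
5   28    m0      280
6   23    m4      230
7   88    m4      880
sort by acc_x10:
   acc model  acc_x10
2   16    m1      160
3   20    m4      200
6   23    m4      230
5   28    m0      280
0   30    m1      300
4   71    m1      710
1   87    m0      870
7   88    m4      880
drop duplicate model (keep=last):
   acc model  acc_x10
4   71    m1      710
1   87    m0      870
7   88    m4      880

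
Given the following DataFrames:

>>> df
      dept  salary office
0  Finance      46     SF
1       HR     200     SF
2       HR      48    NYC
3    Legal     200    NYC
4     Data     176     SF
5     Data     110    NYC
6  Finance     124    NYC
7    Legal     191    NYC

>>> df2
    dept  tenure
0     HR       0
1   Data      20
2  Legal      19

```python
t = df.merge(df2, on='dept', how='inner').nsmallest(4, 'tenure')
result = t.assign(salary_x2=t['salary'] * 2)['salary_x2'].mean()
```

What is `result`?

319.5

merge on 'dept' (how='inner') → 6 rows:
    dept  salary office  tenure
0     HR     200     SF       0
1     HR      48    NYC       0
2  Legal     200    NYC      19
3   Data     176     SF      20
4   Data     110    NYC      20
5  Legal     191    NYC      19
take 4 rows with smallest tenure:
    dept  salary office  tenure
0     HR     200     SF       0
1     HR      48    NYC       0
2  Legal     200    NYC      19
5  Legal     191    NYC      19
add column salary_x2 = t['salary'] * 2:
    dept  salary office  tenure  salary_x2
0     HR     200     SF       0        400
1     HR      48    NYC       0         96
2  Legal     200    NYC      19        400
5  Legal     191    NYC      19        382
Hence 319.5.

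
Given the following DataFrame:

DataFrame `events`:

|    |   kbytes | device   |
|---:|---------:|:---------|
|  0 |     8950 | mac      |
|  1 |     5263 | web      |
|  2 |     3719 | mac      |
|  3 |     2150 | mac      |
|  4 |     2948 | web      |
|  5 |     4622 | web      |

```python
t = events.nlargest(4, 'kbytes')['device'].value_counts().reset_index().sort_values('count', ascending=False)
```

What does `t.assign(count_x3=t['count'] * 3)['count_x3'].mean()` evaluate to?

6.0

take 4 rows with largest kbytes:
   kbytes device
0    8950    mac
1    5263    web
5    4622    web
2    3719    mac
value_counts of device:
device
mac    2
web    2
Name: count, dtype: int64
reset_index():
  device  count
0    mac      2
1    web      2
sort by count descending:
  device  count
0    mac      2
1    web      2
add column count_x3 = t['count'] * 3:
  device  count  count_x3
0    mac      2         6
1    web      2         6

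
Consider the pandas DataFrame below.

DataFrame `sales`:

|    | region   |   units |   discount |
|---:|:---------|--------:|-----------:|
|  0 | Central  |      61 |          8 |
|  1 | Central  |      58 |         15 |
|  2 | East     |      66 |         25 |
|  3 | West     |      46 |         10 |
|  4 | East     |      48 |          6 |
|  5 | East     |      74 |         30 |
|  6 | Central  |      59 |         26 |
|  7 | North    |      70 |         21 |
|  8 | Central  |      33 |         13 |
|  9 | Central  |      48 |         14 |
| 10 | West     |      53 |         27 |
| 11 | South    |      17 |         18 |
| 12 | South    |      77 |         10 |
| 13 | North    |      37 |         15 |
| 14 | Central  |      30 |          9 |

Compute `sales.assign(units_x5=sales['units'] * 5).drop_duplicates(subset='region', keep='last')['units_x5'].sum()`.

1355

add column units_x5 = sales['units'] * 5:
     region  units  discount  units_x5
0   Central     61         8       305
1   Central     58        15       290
2      East     66        25       330
3      West     46        10       230
4      East     48         6       240
5      East     74        30       370
6   Central     59        26       295
7     North     70        21       350
8   Central     33        13       165
9   Central     48        14       240
10     West     53        27       265
11    South     17        18        85
12    South     77        10       385
13    North     37        15       185
14  Central     30         9       150
drop duplicate region (keep=last):
     region  units  discount  units_x5
5      East     74        30       370
10     West     53        27       265
12    South     77        10       385
13    North     37        15       185
14  Central     30         9       150
Reading off the sum of column 'units_x5', we get 1355.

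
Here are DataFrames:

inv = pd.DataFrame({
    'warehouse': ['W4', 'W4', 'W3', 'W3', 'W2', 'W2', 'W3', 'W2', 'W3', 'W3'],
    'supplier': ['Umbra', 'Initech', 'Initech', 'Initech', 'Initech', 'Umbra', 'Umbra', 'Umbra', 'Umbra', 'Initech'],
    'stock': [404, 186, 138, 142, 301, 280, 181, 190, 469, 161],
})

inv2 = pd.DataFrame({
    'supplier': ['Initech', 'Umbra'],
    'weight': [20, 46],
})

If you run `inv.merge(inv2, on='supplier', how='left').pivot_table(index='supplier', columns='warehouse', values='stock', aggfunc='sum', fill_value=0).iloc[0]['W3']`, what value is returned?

441

merge on 'supplier' (how='left') → 10 rows:
  warehouse supplier  stock  weight
0        W4    Umbra    404      46
1        W4  Initech    186      20
2        W3  Initech    138      20
3        W3  Initech    142      20
4        W2  Initech    301      20
5        W2    Umbra    280      46
6        W3    Umbra    181      46
7        W2    Umbra    190      46
8        W3    Umbra    469      46
9        W3  Initech    161      20
pivot: rows=supplier, cols=warehouse, sum(stock):
warehouse   W2   W3   W4
supplier                
Initech    301  441  186
Umbra      470  650  404
Hence 441.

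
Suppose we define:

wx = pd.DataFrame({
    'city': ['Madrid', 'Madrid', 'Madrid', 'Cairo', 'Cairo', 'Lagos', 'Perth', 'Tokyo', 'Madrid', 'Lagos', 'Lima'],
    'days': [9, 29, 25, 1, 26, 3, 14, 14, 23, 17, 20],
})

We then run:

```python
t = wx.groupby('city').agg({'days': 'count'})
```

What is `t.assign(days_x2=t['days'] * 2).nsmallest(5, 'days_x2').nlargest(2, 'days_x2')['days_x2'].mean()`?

4.0

group by city, count of days:
        days
city        
Cairo      2
Lagos      2
Lima       1
Madrid     4
Perth      1
Tokyo      1
add column days_x2 = t['days'] * 2:
        days  days_x2
city                 
Cairo      2        4
Lagos      2        4
Lima       1        2
Madrid     4        8
Perth      1        2
Tokyo      1        2
take 5 rows with smallest days_x2:
       days  days_x2
city                
Lima      1        2
Perth     1        2
Tokyo     1        2
Cairo     2        4
Lagos     2        4
take 2 rows with largest days_x2:
       days  days_x2
city                
Cairo     2        4
Lagos     2        4
The mean of column 'days_x2' is 4.0.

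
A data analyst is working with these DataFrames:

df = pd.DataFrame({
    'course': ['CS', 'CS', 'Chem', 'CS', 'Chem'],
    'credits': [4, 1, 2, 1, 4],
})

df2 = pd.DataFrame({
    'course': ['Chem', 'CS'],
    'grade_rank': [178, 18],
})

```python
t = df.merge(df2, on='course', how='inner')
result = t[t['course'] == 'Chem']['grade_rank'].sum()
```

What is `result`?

356

merge on 'course' (how='inner') → 5 rows:
  course  credits  grade_rank
0     CS        4          18
1     CS        1          18
2   Chem        2         178
3     CS        1          18
4   Chem        4         178
filter rows where course == 'Chem':
  course  credits  grade_rank
2   Chem        2         178
4   Chem        4         178
Taking the sum of column 'grade_rank' gives 356.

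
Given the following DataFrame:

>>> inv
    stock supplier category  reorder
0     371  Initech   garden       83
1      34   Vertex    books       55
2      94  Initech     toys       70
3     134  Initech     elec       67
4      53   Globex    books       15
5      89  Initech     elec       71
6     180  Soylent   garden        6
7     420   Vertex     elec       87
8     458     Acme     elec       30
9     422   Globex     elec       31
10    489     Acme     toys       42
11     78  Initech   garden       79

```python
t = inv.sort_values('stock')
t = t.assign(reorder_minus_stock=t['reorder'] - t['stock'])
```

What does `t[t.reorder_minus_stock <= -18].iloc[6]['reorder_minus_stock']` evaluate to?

-333

sort by stock:
    stock supplier category  reorder
1      34   Vertex    books       55
4      53   Globex    books       15
11     78  Initech   garden       79
5      89  Initech     elec       71
2      94  Initech     toys       70
3     134  Initech     elec       67
6     180  Soylent   garden        6
0     371  Initech   garden       83
7     420   Vertex     elec       87
9     422   Globex     elec       31
8     458     Acme     elec       30
10    489     Acme     toys       42
add column reorder_minus_stock = t['reorder'] - t['stock']:
    stock supplier category  reorder  reorder_minus_stock
1      34   Vertex    books       55                   21
4      53   Globex    books       15                  -38
11     78  Initech   garden       79                    1
5      89  Initech     elec       71                  -18
2      94  Initech     toys       70                  -24
3     134  Initech     elec       67                  -67
6     180  Soylent   garden        6                 -174
0     371  Initech   garden       83                 -288
7     420   Vertex     elec       87                 -333
9     422   Globex     elec       31                 -391
8     458     Acme     elec       30                 -428
10    489     Acme     toys       42                 -447
filter rows where reorder_minus_stock <= -18:
    stock supplier category  reorder  reorder_minus_stock
4      53   Globex    books       15                  -38
5      89  Initech     elec       71                  -18
2      94  Initech     toys       70                  -24
3     134  Initech     elec       67                  -67
6     180  Soylent   garden        6                 -174
0     371  Initech   garden       83                 -288
7     420   Vertex     elec       87                 -333
9     422   Globex     elec       31                 -391
8     458     Acme     elec       30                 -428
10    489     Acme     toys       42                 -447
Reading off the value at position 6, column 'reorder_minus_stock', we get -333.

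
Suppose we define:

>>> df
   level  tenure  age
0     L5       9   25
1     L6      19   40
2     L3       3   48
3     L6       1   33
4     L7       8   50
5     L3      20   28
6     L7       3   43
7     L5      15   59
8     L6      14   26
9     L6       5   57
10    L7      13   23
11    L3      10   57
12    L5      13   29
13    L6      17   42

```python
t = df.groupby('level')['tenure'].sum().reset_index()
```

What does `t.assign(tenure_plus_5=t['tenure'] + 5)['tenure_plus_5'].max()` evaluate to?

61

group by level, sum of tenure:
level
L3    33
L5    37
L6    56
L7    24
Name: tenure, dtype: int64
reset_index():
  level  tenure
0    L3      33
1    L5      37
2    L6      56
3    L7      24
add column tenure_plus_5 = t['tenure'] + 5:
  level  tenure  tenure_plus_5
0    L3      33             38
1    L5      37             42
2    L6      56             61
3    L7      24             29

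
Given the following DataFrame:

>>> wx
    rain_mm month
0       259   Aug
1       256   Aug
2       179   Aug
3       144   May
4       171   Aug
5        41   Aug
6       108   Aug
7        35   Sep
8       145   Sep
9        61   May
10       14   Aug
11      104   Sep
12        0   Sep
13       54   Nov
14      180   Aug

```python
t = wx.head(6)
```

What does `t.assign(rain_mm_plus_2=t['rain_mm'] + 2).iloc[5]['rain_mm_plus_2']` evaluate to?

take first 6 rows:
   rain_mm month
0      259   Aug
1      256   Aug
2      179   Aug
3      144   May
4      171   Aug
5       41   Aug
add column rain_mm_plus_2 = t['rain_mm'] + 2:
   rain_mm month  rain_mm_plus_2
0      259   Aug             261
1      256   Aug             258
2      179   Aug             181
3      144   May             146
4      171   Aug             173
5       41   Aug              43

43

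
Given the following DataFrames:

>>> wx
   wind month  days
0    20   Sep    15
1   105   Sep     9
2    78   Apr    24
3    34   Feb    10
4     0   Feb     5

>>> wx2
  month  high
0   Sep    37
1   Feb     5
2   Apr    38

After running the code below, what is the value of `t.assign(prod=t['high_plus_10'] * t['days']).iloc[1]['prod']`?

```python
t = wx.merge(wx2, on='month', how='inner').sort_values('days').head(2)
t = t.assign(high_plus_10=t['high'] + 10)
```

423

merge on 'month' (how='inner') → 5 rows:
   wind month  days  high
0    20   Sep    15    37
1   105   Sep     9    37
2    78   Apr    24    38
3    34   Feb    10     5
4     0   Feb     5     5
sort by days:
   wind month  days  high
4     0   Feb     5     5
1   105   Sep     9    37
3    34   Feb    10     5
0    20   Sep    15    37
2    78   Apr    24    38
take first 2 rows:
   wind month  days  high
4     0   Feb     5     5
1   105   Sep     9    37
add column high_plus_10 = t['high'] + 10:
   wind month  days  high  high_plus_10
4     0   Feb     5     5            15
1   105   Sep     9    37            47
add column prod = t['high_plus_10'] * t['days']:
   wind month  days  high  high_plus_10  prod
4     0   Feb     5     5            15    75
1   105   Sep     9    37            47   423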